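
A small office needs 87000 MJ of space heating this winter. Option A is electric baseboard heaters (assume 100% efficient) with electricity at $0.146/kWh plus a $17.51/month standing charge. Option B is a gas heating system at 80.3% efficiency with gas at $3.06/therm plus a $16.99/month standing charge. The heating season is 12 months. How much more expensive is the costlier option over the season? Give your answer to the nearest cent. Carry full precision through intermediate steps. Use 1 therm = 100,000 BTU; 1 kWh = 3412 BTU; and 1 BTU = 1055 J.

Heat load = 87000 MJ = 87,000,000,000 J / 1055 = 82,464,455 BTU
Gas: input = 82,464,455 / 0.803 = 102,695,461 BTU = 1,027 therm → 1,027 × $3.06 = $3,142.48; + 12 × $16.99 standing = $3,346.36
Electric: 82,464,455 BTU / 3412 = 24,170 kWh → × $0.146 = $3,528.67; + 12 × $17.51 standing = $3,738.79
Difference = |$3,346.36 − $3,738.79| = $392.43

$392.43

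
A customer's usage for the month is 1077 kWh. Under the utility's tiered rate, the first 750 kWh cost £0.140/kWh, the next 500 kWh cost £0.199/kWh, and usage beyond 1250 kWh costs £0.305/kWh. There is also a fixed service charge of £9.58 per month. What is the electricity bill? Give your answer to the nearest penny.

£179.65

First 750 kWh × £0.140 = £105.00
Next 327 kWh × £0.199 = £65.07
Remaining tier: 0 kWh (not reached)
Energy charge = £170.07; + service £9.58 = £179.65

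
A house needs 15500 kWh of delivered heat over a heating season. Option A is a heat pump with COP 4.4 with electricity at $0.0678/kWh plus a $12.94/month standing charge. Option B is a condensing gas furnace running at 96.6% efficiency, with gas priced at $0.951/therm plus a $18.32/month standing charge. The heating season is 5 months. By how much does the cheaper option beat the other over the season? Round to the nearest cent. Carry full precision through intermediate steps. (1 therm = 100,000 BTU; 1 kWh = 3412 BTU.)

Heat load = 15500 kWh × 3412 = 52,886,000 BTU
Gas: input = 52,886,000 / 0.966 = 54,747,412 BTU = 547.5 therm → 547.5 × $0.951 = $520.65; + 5 × $18.32 standing = $612.25
Heat pump: 52,886,000 BTU / 3412 = 15,500 kWh heat; / 4.4 = 3,523 kWh in → × $0.0678 = $238.84; + 5 × $12.94 standing = $303.54
Difference = |$612.25 − $303.54| = $308.71

$308.71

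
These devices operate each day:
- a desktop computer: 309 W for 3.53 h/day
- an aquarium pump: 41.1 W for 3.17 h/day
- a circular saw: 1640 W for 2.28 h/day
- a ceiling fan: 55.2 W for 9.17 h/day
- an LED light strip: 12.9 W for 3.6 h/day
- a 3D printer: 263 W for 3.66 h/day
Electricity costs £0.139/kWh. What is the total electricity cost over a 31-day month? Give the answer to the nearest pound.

desktop computer: 309 W × 3.53 h × 31 d = 33,814 Wh = 33.81 kWh
aquarium pump: 41.1 W × 3.17 h × 31 d = 4,039 Wh = 4.039 kWh
circular saw: 1640 W × 2.28 h × 31 d = 115,915 Wh = 115.9 kWh
ceiling fan: 55.2 W × 9.17 h × 31 d = 15,692 Wh = 15.69 kWh
LED light strip: 12.9 W × 3.6 h × 31 d = 1,440 Wh = 1.44 kWh
3D printer: 263 W × 3.66 h × 31 d = 29,840 Wh = 29.84 kWh
Total energy = 33.81 + 4.039 + 115.9 + 15.69 + 1.44 + 29.84 = 200.7 kWh
Cost = 200.7 kWh × £0.139 = £27.90 ≈ £28

£28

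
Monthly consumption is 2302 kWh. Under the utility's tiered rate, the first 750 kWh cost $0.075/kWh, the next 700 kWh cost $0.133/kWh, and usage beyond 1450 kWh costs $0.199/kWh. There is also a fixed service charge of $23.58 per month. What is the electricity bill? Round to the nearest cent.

$342.48

First 750 kWh × $0.075 = $56.25
Next 700 kWh × $0.133 = $93.10
Remaining 852 kWh × $0.199 = $169.55
Energy charge = $318.90; + service $23.58 = $342.48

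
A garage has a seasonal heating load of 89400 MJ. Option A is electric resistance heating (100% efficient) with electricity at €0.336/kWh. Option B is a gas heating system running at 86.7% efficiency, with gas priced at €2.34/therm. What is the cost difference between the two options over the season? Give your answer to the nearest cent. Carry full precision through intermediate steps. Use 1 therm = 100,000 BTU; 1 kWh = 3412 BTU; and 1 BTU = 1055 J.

Heat load = 89400 MJ = 89,400,000,000 J / 1055 = 84,739,336 BTU
Gas: input = 84,739,336 / 0.867 = 97,738,566 BTU = 977.4 therm → 977.4 × €2.34 = €2,287.08
Electric: 84,739,336 BTU / 3412 = 24,840 kWh → × €0.336 = €8,344.79
Difference = |€2,287.08 − €8,344.79| = €6,057.71

€6057.71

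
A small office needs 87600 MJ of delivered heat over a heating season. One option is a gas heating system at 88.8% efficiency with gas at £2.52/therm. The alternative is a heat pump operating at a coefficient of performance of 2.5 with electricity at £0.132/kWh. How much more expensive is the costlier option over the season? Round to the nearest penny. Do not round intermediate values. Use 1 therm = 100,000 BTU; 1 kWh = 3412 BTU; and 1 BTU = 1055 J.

£1071.43

Heat load = 87600 MJ = 87,600,000,000 J / 1055 = 83,033,175 BTU
Gas: input = 83,033,175 / 0.888 = 93,505,828 BTU = 935.1 therm → 935.1 × £2.52 = £2,356.35
Heat pump: 83,033,175 BTU / 3412 = 24,340 kWh heat; / 2.5 = 9,734 kWh in → × £0.132 = £1,284.92
Difference = |£2,356.35 − £1,284.92| = £1,071.43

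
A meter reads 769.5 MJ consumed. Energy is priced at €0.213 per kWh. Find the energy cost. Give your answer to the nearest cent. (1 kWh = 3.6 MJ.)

€45.53

769.5 MJ × (0.27778 kWh/MJ) = 213.8 kWh
Cost = 213.8 kWh × €0.213/kWh = €45.53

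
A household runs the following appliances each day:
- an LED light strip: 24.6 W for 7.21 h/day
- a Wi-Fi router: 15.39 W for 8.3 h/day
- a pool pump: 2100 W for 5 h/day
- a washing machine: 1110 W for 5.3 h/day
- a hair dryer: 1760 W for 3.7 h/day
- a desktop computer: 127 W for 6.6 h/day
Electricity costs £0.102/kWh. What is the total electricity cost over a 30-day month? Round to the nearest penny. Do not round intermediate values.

LED light strip: 24.6 W × 7.21 h × 30 d = 5,321 Wh = 5.321 kWh
Wi-Fi router: 15.39 W × 8.3 h × 30 d = 3,832 Wh = 3.832 kWh
pool pump: 2100 W × 5 h × 30 d = 315,000 Wh = 315 kWh
washing machine: 1110 W × 5.3 h × 30 d = 176,490 Wh = 176.5 kWh
hair dryer: 1760 W × 3.7 h × 30 d = 195,360 Wh = 195.4 kWh
desktop computer: 127 W × 6.6 h × 30 d = 25,146 Wh = 25.15 kWh
Total energy = 5.321 + 3.832 + 315 + 176.5 + 195.4 + 25.15 = 721.1 kWh
Cost = 721.1 kWh × £0.102 = £73.56

£73.56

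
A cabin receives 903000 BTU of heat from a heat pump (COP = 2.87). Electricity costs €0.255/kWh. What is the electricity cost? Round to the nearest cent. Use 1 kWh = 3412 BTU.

€23.51

Heat delivered = 903,000 BTU / 3412 = 264.7 kWh
Electrical input = 264.7 kWh / 2.87 = 92.21 kWh
Cost = 92.21 × €0.255/kWh = €23.51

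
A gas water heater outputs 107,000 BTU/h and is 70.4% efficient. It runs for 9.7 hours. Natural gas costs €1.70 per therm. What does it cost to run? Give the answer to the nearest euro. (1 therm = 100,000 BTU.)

Heat delivered = 107,000 BTU/h × 9.7 h = 1,037,900 BTU
Gas input = 1,037,900 / 0.704 = 1,474,290 BTU
= 1,474,290 / 100,000 = 14.74 therm
Cost = 14.74 × €1.70/therm = €25.06 ≈ €25

€25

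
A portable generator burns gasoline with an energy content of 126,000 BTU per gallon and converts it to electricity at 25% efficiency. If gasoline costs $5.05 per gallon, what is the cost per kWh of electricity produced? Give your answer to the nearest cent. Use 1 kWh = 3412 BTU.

Electrical output per gallon = 126,000 BTU × 0.25 / 3412 BTU/kWh = 9.232 kWh
Cost per kWh = $5.05 / 9.232 kWh = $0.547

$0.55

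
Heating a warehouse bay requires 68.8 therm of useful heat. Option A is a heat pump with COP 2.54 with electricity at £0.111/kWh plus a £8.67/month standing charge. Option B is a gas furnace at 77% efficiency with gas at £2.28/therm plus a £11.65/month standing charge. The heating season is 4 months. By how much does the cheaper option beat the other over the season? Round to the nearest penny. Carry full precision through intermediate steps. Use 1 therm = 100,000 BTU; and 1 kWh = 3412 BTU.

£127.52

Heat load = 68.8 therm × 100,000 = 6,880,000 BTU
Gas: input = 6,880,000 / 0.77 = 8,935,065 BTU = 89.35 therm → 89.35 × £2.28 = £203.72; + 4 × £11.65 standing = £250.32
Heat pump: 6,880,000 BTU / 3412 = 2,016 kWh heat; / 2.54 = 793.9 kWh in → × £0.111 = £88.12; + 4 × £8.67 standing = £122.80
Difference = |£250.32 − £122.80| = £127.52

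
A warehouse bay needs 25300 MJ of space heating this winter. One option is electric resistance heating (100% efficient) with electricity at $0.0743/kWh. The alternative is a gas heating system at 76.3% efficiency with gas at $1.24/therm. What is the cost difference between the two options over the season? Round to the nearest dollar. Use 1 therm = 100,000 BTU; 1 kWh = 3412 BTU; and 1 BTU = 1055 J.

Heat load = 25300 MJ = 25,300,000,000 J / 1055 = 23,981,043 BTU
Gas: input = 23,981,043 / 0.763 = 31,429,938 BTU = 314.3 therm → 314.3 × $1.24 = $389.73
Electric: 23,981,043 BTU / 3412 = 7,028 kWh → × $0.0743 = $522.21
Difference = |$389.73 − $522.21| = $132.48 ≈ $132

$132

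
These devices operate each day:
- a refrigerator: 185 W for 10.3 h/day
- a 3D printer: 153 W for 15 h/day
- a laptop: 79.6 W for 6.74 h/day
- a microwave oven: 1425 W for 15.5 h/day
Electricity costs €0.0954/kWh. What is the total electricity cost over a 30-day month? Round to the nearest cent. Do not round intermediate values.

refrigerator: 185 W × 10.3 h × 30 d = 57,165 Wh = 57.17 kWh
3D printer: 153 W × 15 h × 30 d = 68,850 Wh = 68.85 kWh
laptop: 79.6 W × 6.74 h × 30 d = 16,095 Wh = 16.1 kWh
microwave oven: 1425 W × 15.5 h × 30 d = 662,625 Wh = 662.6 kWh
Total energy = 57.17 + 68.85 + 16.1 + 662.6 = 804.7 kWh
Cost = 804.7 kWh × €0.0954 = €76.77

€76.77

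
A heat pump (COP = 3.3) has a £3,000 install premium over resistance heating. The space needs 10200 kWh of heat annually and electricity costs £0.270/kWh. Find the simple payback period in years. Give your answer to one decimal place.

Resistance: 10200 kWh × £0.270 = £2,754.00/yr
Heat pump: 10200 / 3.3 = 3091 kWh in → × £0.270 = £834.55/yr
Annual savings = £1,919.45
Payback = £3,000 / £1,919.45 = 1.56 years

1.6 years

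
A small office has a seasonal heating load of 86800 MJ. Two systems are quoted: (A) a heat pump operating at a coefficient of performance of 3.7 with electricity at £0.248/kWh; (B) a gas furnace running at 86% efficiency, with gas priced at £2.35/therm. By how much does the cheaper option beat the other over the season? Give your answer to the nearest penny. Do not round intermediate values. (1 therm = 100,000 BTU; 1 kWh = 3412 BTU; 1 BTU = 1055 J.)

£631.96

Heat load = 86800 MJ = 86,800,000,000 J / 1055 = 82,274,882 BTU
Gas: input = 82,274,882 / 0.860 = 95,668,467 BTU = 956.7 therm → 956.7 × £2.35 = £2,248.21
Heat pump: 82,274,882 BTU / 3412 = 24,110 kWh heat; / 3.7 = 6,517 kWh in → × £0.248 = £1,616.25
Difference = |£2,248.21 − £1,616.25| = £631.96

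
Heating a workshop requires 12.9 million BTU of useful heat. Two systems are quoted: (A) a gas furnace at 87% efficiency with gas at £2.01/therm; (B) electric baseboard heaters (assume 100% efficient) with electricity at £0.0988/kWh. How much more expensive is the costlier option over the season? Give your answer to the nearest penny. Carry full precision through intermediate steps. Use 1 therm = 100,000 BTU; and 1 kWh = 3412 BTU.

£75.51

Heat load = 12.9 × 10⁶ BTU = 12,900,000 BTU
Gas: input = 12,900,000 / 0.87 = 14,827,586 BTU = 148.3 therm → 148.3 × £2.01 = £298.03
Electric: 12,900,000 BTU / 3412 = 3,781 kWh → × £0.0988 = £373.54
Difference = |£298.03 − £373.54| = £75.51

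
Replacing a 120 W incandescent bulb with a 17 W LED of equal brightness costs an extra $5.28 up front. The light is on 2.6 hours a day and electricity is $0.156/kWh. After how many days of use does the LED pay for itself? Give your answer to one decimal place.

Power saved = 120 − 17 = 103 W
Daily energy saved = 103 W × 2.6 h = 267.8 Wh = 0.2678 kWh
Daily savings = 0.2678 × $0.156 = $0.0418
Payback = $5.28 / $0.0418 per day = 126.4 days

126.4 days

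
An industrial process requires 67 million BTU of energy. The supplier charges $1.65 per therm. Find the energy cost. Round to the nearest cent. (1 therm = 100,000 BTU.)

$1105.50

67 million BTU × (10 therm/million BTU) = 670 therm
Cost = 670 therm × $1.65/therm = $1,105.50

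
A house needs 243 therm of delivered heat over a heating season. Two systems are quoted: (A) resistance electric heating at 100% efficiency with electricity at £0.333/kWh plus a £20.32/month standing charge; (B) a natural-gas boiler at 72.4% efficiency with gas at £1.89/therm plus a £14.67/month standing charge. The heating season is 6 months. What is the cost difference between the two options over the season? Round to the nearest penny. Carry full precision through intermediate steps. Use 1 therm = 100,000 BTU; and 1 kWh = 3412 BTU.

Heat load = 243 therm × 100,000 = 24,300,000 BTU
Gas: input = 24,300,000 / 0.724 = 33,563,536 BTU = 335.6 therm → 335.6 × £1.89 = £634.35; + 6 × £14.67 standing = £722.37
Electric: 24,300,000 BTU / 3412 = 7,122 kWh → × £0.333 = £2,371.60; + 6 × £20.32 standing = £2,493.52
Difference = |£722.37 − £2,493.52| = £1,771.15

£1771.15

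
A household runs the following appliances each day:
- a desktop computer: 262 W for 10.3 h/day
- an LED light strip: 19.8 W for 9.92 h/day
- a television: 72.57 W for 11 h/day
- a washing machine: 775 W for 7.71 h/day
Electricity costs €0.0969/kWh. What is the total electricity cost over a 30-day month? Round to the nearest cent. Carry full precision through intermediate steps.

desktop computer: 262 W × 10.3 h × 30 d = 80,958 Wh = 80.96 kWh
LED light strip: 19.8 W × 9.92 h × 30 d = 5,892 Wh = 5.892 kWh
television: 72.57 W × 11 h × 30 d = 23,948 Wh = 23.95 kWh
washing machine: 775 W × 7.71 h × 30 d = 179,258 Wh = 179.3 kWh
Total energy = 80.96 + 5.892 + 23.95 + 179.3 = 290.1 kWh
Cost = 290.1 kWh × €0.0969 = €28.11

€28.11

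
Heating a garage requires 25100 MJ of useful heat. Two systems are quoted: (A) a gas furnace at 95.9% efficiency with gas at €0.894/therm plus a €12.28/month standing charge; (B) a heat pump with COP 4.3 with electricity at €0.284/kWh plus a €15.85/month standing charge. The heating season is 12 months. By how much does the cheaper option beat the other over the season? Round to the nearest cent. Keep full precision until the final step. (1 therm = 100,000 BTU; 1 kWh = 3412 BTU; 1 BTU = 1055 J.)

€281.59

Heat load = 25100 MJ = 25,100,000,000 J / 1055 = 23,791,469 BTU
Gas: input = 23,791,469 / 0.959 = 24,808,623 BTU = 248.1 therm → 248.1 × €0.894 = €221.79; + 12 × €12.28 standing = €369.15
Heat pump: 23,791,469 BTU / 3412 = 6,973 kWh heat; / 4.3 = 1,622 kWh in → × €0.284 = €460.53; + 12 × €15.85 standing = €650.73
Difference = |€369.15 − €650.73| = €281.59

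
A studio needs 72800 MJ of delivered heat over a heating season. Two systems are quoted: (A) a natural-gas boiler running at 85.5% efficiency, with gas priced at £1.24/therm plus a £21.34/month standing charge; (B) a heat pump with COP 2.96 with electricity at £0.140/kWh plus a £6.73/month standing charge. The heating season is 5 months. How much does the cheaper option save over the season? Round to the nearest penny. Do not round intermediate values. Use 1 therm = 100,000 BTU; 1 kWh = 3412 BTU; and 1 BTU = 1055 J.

Heat load = 72800 MJ = 72,800,000,000 J / 1055 = 69,004,739 BTU
Gas: input = 69,004,739 / 0.855 = 80,707,297 BTU = 807.1 therm → 807.1 × £1.24 = £1,000.77; + 5 × £21.34 standing = £1,107.47
Heat pump: 69,004,739 BTU / 3412 = 20,220 kWh heat; / 2.96 = 6,832 kWh in → × £0.140 = £956.55; + 5 × £6.73 standing = £990.20
Difference = |£1,107.47 − £990.20| = £117.27

£117.27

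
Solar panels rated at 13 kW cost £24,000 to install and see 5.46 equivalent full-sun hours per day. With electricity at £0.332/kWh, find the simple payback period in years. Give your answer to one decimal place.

2.8 years

Daily generation = 13 kW × 5.46 h = 70.98 kWh
Annual generation = 70.98 × 365 = 25908 kWh
Annual savings = 25908 × £0.332 = £8,601.36
Payback = £24,000 / £8,601.36 = 2.79 years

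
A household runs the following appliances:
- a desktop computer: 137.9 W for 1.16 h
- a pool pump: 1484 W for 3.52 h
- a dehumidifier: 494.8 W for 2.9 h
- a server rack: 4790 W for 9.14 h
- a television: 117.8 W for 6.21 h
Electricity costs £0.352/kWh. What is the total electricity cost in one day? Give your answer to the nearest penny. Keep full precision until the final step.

desktop computer: 137.9 W × 1.16 h = 160 Wh = 0.16 kWh
pool pump: 1484 W × 3.52 h = 5,224 Wh = 5.224 kWh
dehumidifier: 494.8 W × 2.9 h = 1,435 Wh = 1.435 kWh
server rack: 4790 W × 9.14 h = 43,781 Wh = 43.78 kWh
television: 117.8 W × 6.21 h = 732 Wh = 0.7315 kWh
Total energy = 0.16 + 5.224 + 1.435 + 43.78 + 0.7315 = 51.33 kWh
Cost = 51.33 kWh × £0.352 = £18.07

£18.07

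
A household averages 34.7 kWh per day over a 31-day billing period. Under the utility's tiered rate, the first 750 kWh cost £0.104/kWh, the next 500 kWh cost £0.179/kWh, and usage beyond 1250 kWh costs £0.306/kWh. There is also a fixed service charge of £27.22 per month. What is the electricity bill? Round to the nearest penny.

£163.52

Usage = 34.7 kWh/day × 31 days = 1075.7 kWh
First 750 kWh × £0.104 = £78.00
Next 325.7 kWh × £0.179 = £58.30
Remaining tier: 0 kWh (not reached)
Energy charge = £136.30; + service £27.22 = £163.52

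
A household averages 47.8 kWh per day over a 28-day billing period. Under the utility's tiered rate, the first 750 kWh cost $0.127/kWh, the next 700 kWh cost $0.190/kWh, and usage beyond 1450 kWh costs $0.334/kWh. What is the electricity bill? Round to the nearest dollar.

$207

Usage = 47.8 kWh/day × 28 days = 1338.4 kWh
First 750 kWh × $0.127 = $95.25
Next 588.4 kWh × $0.190 = $111.80
Remaining tier: 0 kWh (not reached)
Total = $207.05 ≈ $207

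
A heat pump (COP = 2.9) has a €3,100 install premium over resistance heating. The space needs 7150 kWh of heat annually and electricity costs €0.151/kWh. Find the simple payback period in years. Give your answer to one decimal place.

Resistance: 7150 kWh × €0.151 = €1,079.65/yr
Heat pump: 7150 / 2.9 = 2466 kWh in → × €0.151 = €372.29/yr
Annual savings = €707.36
Payback = €3,100 / €707.36 = 4.38 years

4.4 years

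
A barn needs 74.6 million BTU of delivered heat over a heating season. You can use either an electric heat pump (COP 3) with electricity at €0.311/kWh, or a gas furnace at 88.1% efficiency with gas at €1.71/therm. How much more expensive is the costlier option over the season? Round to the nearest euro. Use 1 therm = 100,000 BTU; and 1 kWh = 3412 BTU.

Heat load = 74.6 × 10⁶ BTU = 74,600,000 BTU
Gas: input = 74,600,000 / 0.881 = 84,676,504 BTU = 846.8 therm → 846.8 × €1.71 = €1,447.97
Heat pump: 74,600,000 BTU / 3412 = 21,860 kWh heat; / 3 = 7,288 kWh in → × €0.311 = €2,266.57
Difference = |€1,447.97 − €2,266.57| = €818.60 ≈ €819

€819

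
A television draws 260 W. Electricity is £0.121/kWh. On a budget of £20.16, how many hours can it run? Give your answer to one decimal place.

640.8 h

Energy budget = £20.16 / £0.121 per kWh = 166.6 kWh = 166,612 Wh
Runtime = 166,612 Wh / 260 W = 640.8 h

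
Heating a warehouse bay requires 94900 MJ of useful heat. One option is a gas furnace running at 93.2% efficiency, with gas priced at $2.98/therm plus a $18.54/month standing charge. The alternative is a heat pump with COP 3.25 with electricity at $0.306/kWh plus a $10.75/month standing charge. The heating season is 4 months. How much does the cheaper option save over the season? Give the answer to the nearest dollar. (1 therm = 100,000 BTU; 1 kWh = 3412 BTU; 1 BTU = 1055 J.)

$425

Heat load = 94900 MJ = 94,900,000,000 J / 1055 = 89,952,607 BTU
Gas: input = 89,952,607 / 0.932 = 96,515,672 BTU = 965.2 therm → 965.2 × $2.98 = $2,876.17; + 4 × $18.54 standing = $2,950.33
Heat pump: 89,952,607 BTU / 3412 = 26,360 kWh heat; / 3.25 = 8,112 kWh in → × $0.306 = $2,482.23; + 4 × $10.75 standing = $2,525.23
Difference = |$2,950.33 − $2,525.23| = $425.09 ≈ $425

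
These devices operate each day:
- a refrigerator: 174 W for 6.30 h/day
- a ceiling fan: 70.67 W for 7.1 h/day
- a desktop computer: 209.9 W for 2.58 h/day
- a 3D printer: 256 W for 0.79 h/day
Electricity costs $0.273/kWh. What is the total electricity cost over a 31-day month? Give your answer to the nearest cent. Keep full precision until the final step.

refrigerator: 174 W × 6.30 h × 31 d = 33,982 Wh = 33.98 kWh
ceiling fan: 70.67 W × 7.1 h × 31 d = 15,554 Wh = 15.55 kWh
desktop computer: 209.9 W × 2.58 h × 31 d = 16,788 Wh = 16.79 kWh
3D printer: 256 W × 0.79 h × 31 d = 6,269 Wh = 6.269 kWh
Total energy = 33.98 + 15.55 + 16.79 + 6.269 = 72.59 kWh
Cost = 72.59 kWh × $0.273 = $19.82

$19.82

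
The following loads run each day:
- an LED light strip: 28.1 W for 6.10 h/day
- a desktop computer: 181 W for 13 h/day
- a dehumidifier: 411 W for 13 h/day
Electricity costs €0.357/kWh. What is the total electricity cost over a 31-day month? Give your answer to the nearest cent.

€87.07

LED light strip: 28.1 W × 6.10 h × 31 d = 5,314 Wh = 5.314 kWh
desktop computer: 181 W × 13 h × 31 d = 72,943 Wh = 72.94 kWh
dehumidifier: 411 W × 13 h × 31 d = 165,633 Wh = 165.6 kWh
Total energy = 5.314 + 72.94 + 165.6 = 243.9 kWh
Cost = 243.9 kWh × €0.357 = €87.07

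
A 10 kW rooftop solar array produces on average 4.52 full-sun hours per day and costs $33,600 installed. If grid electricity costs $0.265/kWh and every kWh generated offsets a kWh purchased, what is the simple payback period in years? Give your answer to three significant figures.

7.69 years

Daily generation = 10 kW × 4.52 h = 45.2 kWh
Annual generation = 45.2 × 365 = 16498 kWh
Annual savings = 16498 × $0.265 = $4,371.97
Payback = $33,600 / $4,371.97 = 7.69 years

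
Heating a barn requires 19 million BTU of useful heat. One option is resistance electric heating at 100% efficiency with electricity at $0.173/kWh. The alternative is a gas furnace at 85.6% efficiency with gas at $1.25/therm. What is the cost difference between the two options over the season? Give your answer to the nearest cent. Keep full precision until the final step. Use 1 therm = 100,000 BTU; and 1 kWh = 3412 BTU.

Heat load = 19 × 10⁶ BTU = 19,000,000 BTU
Gas: input = 19,000,000 / 0.856 = 22,196,262 BTU = 222 therm → 222 × $1.25 = $277.45
Electric: 19,000,000 BTU / 3412 = 5,569 kWh → × $0.173 = $963.36
Difference = |$277.45 − $963.36| = $685.91

$685.91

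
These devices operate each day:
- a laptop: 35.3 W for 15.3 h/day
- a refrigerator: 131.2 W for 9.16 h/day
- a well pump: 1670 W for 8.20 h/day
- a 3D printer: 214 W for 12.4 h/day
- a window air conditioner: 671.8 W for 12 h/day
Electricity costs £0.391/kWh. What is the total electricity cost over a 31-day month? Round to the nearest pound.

laptop: 35.3 W × 15.3 h × 31 d = 16,743 Wh = 16.74 kWh
refrigerator: 131.2 W × 9.16 h × 31 d = 37,256 Wh = 37.26 kWh
well pump: 1670 W × 8.20 h × 31 d = 424,514 Wh = 424.5 kWh
3D printer: 214 W × 12.4 h × 31 d = 82,262 Wh = 82.26 kWh
window air conditioner: 671.8 W × 12 h × 31 d = 249,910 Wh = 249.9 kWh
Total energy = 16.74 + 37.26 + 424.5 + 82.26 + 249.9 = 810.7 kWh
Cost = 810.7 kWh × £0.391 = £316.98 ≈ £317

£317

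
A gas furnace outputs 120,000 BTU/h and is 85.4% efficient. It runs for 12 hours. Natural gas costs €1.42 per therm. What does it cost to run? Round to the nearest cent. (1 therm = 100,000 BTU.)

€23.94

Heat delivered = 120,000 BTU/h × 12 h = 1,440,000 BTU
Gas input = 1,440,000 / 0.854 = 1,686,183 BTU
= 1,686,183 / 100,000 = 16.86 therm
Cost = 16.86 × €1.42/therm = €23.94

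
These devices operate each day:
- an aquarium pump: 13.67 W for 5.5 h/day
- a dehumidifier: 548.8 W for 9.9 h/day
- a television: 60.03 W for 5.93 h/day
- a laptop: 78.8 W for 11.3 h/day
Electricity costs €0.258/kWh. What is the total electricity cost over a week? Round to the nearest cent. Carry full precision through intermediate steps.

aquarium pump: 13.67 W × 5.5 h × 7 d = 526 Wh = 0.5263 kWh
dehumidifier: 548.8 W × 9.9 h × 7 d = 38,032 Wh = 38.03 kWh
television: 60.03 W × 5.93 h × 7 d = 2,492 Wh = 2.492 kWh
laptop: 78.8 W × 11.3 h × 7 d = 6,233 Wh = 6.233 kWh
Total energy = 0.5263 + 38.03 + 2.492 + 6.233 = 47.28 kWh
Cost = 47.28 kWh × €0.258 = €12.20

€12.20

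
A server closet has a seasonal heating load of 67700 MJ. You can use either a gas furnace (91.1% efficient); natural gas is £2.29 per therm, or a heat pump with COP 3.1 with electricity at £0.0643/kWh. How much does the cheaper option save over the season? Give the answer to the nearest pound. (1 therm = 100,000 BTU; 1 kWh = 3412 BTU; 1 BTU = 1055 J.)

£1223

Heat load = 67700 MJ = 67,700,000,000 J / 1055 = 64,170,616 BTU
Gas: input = 64,170,616 / 0.911 = 70,439,754 BTU = 704.4 therm → 704.4 × £2.29 = £1,613.07
Heat pump: 64,170,616 BTU / 3412 = 18,810 kWh heat; / 3.1 = 6,067 kWh in → × £0.0643 = £390.10
Difference = |£1,613.07 − £390.10| = £1,222.97 ≈ £1223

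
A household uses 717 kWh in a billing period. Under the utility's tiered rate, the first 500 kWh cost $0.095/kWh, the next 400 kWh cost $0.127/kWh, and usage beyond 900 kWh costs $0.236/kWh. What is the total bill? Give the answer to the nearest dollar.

First 500 kWh × $0.095 = $47.50
Next 217 kWh × $0.127 = $27.56
Remaining tier: 0 kWh (not reached)
Total = $75.06 ≈ $75

$75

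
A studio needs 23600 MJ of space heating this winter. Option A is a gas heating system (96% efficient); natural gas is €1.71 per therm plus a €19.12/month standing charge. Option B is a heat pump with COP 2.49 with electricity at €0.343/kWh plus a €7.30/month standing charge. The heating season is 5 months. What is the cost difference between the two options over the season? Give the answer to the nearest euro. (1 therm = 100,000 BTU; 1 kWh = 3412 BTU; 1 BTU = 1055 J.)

Heat load = 23600 MJ = 23,600,000,000 J / 1055 = 22,369,668 BTU
Gas: input = 22,369,668 / 0.96 = 23,301,738 BTU = 233 therm → 233 × €1.71 = €398.46; + 5 × €19.12 standing = €494.06
Heat pump: 22,369,668 BTU / 3412 = 6,556 kWh heat; / 2.49 = 2,633 kWh in → × €0.343 = €903.12; + 5 × €7.30 standing = €939.62
Difference = |€494.06 − €939.62| = €445.56 ≈ €446

€446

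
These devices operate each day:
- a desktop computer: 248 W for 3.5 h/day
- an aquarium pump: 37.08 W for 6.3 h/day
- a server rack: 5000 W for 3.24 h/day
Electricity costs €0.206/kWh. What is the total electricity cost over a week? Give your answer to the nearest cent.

desktop computer: 248 W × 3.5 h × 7 d = 6,076 Wh = 6.076 kWh
aquarium pump: 37.08 W × 6.3 h × 7 d = 1,635 Wh = 1.635 kWh
server rack: 5000 W × 3.24 h × 7 d = 113,400 Wh = 113.4 kWh
Total energy = 6.076 + 1.635 + 113.4 = 121.1 kWh
Cost = 121.1 kWh × €0.206 = €24.95

€24.95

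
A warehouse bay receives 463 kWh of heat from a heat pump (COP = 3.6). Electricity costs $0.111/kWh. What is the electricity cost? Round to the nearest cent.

Electrical input = 463 kWh / 3.6 = 128.6 kWh
Cost = 128.6 × $0.111/kWh = $14.28

$14.28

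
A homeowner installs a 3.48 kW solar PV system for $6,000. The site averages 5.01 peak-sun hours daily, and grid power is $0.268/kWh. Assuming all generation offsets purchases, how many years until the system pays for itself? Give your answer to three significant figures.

Daily generation = 3.48 kW × 5.01 h = 17.43 kWh
Annual generation = 17.43 × 365 = 6363.7 kWh
Annual savings = 6363.7 × $0.268 = $1,705.47
Payback = $6,000 / $1,705.47 = 3.52 years

3.52 years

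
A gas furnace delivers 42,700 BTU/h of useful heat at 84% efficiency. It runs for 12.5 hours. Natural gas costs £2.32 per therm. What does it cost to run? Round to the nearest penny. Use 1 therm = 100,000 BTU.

Heat delivered = 42,700 BTU/h × 12.5 h = 533,750 BTU
Gas input = 533,750 / 0.84 = 635,417 BTU
= 635,417 / 100,000 = 6.354 therm
Cost = 6.354 × £2.32/therm = £14.74

£14.74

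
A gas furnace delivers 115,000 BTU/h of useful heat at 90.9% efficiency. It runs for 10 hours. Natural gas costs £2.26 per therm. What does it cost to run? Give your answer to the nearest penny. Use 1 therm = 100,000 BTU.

Heat delivered = 115,000 BTU/h × 10 h = 1,150,000 BTU
Gas input = 1,150,000 / 0.909 = 1,265,127 BTU
= 1,265,127 / 100,000 = 12.65 therm
Cost = 12.65 × £2.26/therm = £28.59

£28.59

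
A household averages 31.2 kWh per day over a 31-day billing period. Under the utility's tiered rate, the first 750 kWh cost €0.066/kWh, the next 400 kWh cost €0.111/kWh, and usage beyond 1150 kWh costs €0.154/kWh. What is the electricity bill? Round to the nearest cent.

€73.61

Usage = 31.2 kWh/day × 31 days = 967.2 kWh
First 750 kWh × €0.066 = €49.50
Next 217.2 kWh × €0.111 = €24.11
Remaining tier: 0 kWh (not reached)
Total = €73.61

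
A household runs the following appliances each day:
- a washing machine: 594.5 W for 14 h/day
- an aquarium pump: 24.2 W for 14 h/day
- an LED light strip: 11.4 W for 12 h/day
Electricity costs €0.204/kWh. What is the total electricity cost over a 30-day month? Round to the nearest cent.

washing machine: 594.5 W × 14 h × 30 d = 249,690 Wh = 249.7 kWh
aquarium pump: 24.2 W × 14 h × 30 d = 10,164 Wh = 10.16 kWh
LED light strip: 11.4 W × 12 h × 30 d = 4,104 Wh = 4.104 kWh
Total energy = 249.7 + 10.16 + 4.104 = 264 kWh
Cost = 264 kWh × €0.204 = €53.85

€53.85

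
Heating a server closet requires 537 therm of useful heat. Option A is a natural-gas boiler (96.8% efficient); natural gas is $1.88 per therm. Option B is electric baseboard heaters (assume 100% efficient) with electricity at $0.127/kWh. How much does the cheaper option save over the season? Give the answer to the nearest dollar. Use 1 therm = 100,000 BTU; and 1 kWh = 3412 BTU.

Heat load = 537 therm × 100,000 = 53,700,000 BTU
Gas: input = 53,700,000 / 0.968 = 55,475,207 BTU = 554.8 therm → 554.8 × $1.88 = $1,042.93
Electric: 53,700,000 BTU / 3412 = 15,740 kWh → × $0.127 = $1,998.80
Difference = |$1,042.93 − $1,998.80| = $955.86 ≈ $956

$956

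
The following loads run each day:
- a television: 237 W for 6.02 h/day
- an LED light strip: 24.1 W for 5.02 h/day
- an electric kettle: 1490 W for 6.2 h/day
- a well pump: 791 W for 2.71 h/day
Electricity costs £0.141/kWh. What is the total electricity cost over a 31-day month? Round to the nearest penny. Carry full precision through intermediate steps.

television: 237 W × 6.02 h × 31 d = 44,229 Wh = 44.23 kWh
LED light strip: 24.1 W × 5.02 h × 31 d = 3,750 Wh = 3.75 kWh
electric kettle: 1490 W × 6.2 h × 31 d = 286,378 Wh = 286.4 kWh
well pump: 791 W × 2.71 h × 31 d = 66,452 Wh = 66.45 kWh
Total energy = 44.23 + 3.75 + 286.4 + 66.45 = 400.8 kWh
Cost = 400.8 kWh × £0.141 = £56.51

£56.51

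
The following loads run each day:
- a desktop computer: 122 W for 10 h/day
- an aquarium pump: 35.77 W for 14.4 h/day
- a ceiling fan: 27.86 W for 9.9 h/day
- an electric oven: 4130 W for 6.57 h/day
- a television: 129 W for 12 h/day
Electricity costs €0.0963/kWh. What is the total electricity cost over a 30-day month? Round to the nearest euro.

€89

desktop computer: 122 W × 10 h × 30 d = 36,600 Wh = 36.6 kWh
aquarium pump: 35.77 W × 14.4 h × 30 d = 15,453 Wh = 15.45 kWh
ceiling fan: 27.86 W × 9.9 h × 30 d = 8,274 Wh = 8.274 kWh
electric oven: 4130 W × 6.57 h × 30 d = 814,023 Wh = 814 kWh
television: 129 W × 12 h × 30 d = 46,440 Wh = 46.44 kWh
Total energy = 36.6 + 15.45 + 8.274 + 814 + 46.44 = 920.8 kWh
Cost = 920.8 kWh × €0.0963 = €88.67 ≈ €89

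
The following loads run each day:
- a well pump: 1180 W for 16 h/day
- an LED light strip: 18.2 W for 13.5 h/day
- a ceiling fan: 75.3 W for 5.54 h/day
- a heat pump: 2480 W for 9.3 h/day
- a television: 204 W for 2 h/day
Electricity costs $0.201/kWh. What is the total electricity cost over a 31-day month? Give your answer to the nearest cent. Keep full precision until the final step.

well pump: 1180 W × 16 h × 31 d = 585,280 Wh = 585.3 kWh
LED light strip: 18.2 W × 13.5 h × 31 d = 7,617 Wh = 7.617 kWh
ceiling fan: 75.3 W × 5.54 h × 31 d = 12,932 Wh = 12.93 kWh
heat pump: 2480 W × 9.3 h × 31 d = 714,984 Wh = 715 kWh
television: 204 W × 2 h × 31 d = 12,648 Wh = 12.65 kWh
Total energy = 585.3 + 7.617 + 12.93 + 715 + 12.65 = 1,333 kWh
Cost = 1,333 kWh × $0.201 = $268.03

$268.03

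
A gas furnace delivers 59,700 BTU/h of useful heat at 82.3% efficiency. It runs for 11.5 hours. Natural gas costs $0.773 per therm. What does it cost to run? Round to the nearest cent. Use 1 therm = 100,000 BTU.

$6.45

Heat delivered = 59,700 BTU/h × 11.5 h = 686,550 BTU
Gas input = 686,550 / 0.823 = 834,204 BTU
= 834,204 / 100,000 = 8.342 therm
Cost = 8.342 × $0.773/therm = $6.45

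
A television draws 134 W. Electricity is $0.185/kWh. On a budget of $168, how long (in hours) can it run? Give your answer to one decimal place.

Energy budget = $168 / $0.185 per kWh = 908.1 kWh = 908,108 Wh
Runtime = 908,108 Wh / 134 W = 6,777 h

6776.9 h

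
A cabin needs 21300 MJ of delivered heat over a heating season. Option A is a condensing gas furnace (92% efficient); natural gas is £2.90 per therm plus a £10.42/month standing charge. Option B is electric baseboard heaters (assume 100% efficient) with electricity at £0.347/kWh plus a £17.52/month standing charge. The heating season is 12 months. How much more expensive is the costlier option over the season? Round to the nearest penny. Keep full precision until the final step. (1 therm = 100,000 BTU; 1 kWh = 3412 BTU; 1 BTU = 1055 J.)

£1502.07

Heat load = 21300 MJ = 21,300,000,000 J / 1055 = 20,189,573 BTU
Gas: input = 20,189,573 / 0.92 = 21,945,189 BTU = 219.5 therm → 219.5 × £2.90 = £636.41; + 12 × £10.42 standing = £761.45
Electric: 20,189,573 BTU / 3412 = 5,917 kWh → × £0.347 = £2,053.28; + 12 × £17.52 standing = £2,263.52
Difference = |£761.45 − £2,263.52| = £1,502.07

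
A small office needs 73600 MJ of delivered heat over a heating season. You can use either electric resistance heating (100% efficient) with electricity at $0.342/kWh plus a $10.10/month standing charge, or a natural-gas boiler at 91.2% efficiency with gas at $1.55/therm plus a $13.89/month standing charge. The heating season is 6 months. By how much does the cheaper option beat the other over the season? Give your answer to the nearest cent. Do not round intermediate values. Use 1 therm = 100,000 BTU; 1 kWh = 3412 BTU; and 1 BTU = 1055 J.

$5784.25

Heat load = 73600 MJ = 73,600,000,000 J / 1055 = 69,763,033 BTU
Gas: input = 69,763,033 / 0.912 = 76,494,554 BTU = 764.9 therm → 764.9 × $1.55 = $1,185.67; + 6 × $13.89 standing = $1,269.01
Electric: 69,763,033 BTU / 3412 = 20,450 kWh → × $0.342 = $6,992.66; + 6 × $10.10 standing = $7,053.26
Difference = |$1,269.01 − $7,053.26| = $5,784.25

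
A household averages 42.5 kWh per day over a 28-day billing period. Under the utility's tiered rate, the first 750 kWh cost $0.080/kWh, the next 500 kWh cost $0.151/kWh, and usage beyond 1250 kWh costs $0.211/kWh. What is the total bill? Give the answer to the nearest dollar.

$126

Usage = 42.5 kWh/day × 28 days = 1190 kWh
First 750 kWh × $0.080 = $60.00
Next 440 kWh × $0.151 = $66.44
Remaining tier: 0 kWh (not reached)
Total = $126.44 ≈ $126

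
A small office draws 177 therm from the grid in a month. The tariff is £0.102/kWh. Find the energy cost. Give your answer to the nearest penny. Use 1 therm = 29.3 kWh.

177 therm × (29.3 kWh/therm) = 5,186 kWh
Cost = 5,186 kWh × £0.102/kWh = £528.98

£528.98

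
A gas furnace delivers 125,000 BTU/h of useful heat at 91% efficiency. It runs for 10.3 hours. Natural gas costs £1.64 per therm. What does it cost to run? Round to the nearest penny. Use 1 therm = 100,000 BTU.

Heat delivered = 125,000 BTU/h × 10.3 h = 1,287,500 BTU
Gas input = 1,287,500 / 0.91 = 1,414,835 BTU
= 1,414,835 / 100,000 = 14.15 therm
Cost = 14.15 × £1.64/therm = £23.20

£23.20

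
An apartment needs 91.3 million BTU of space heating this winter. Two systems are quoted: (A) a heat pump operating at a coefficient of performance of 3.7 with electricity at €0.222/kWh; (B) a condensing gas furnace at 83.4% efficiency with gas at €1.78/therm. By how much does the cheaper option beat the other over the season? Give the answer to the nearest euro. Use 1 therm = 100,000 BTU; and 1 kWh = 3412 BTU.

€343

Heat load = 91.3 × 10⁶ BTU = 91,300,000 BTU
Gas: input = 91,300,000 / 0.834 = 109,472,422 BTU = 1,095 therm → 1,095 × €1.78 = €1,948.61
Heat pump: 91,300,000 BTU / 3412 = 26,760 kWh heat; / 3.7 = 7,232 kWh in → × €0.222 = €1,605.51
Difference = |€1,948.61 − €1,605.51| = €343.10 ≈ €343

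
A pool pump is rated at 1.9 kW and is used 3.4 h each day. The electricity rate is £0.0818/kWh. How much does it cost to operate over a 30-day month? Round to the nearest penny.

£15.85

Energy = 1900 W × 3.4 h/day × 30 days = 193,800 Wh = 193.8 kWh
Cost = 193.8 kWh × £0.0818/kWh = £15.85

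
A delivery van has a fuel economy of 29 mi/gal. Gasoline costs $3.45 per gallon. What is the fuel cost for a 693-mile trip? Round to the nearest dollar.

$82

Fuel = 693 mi / 29 mpg = 23.9 gal
Cost = 23.9 gal × $3.45/gal = $82.44 ≈ $82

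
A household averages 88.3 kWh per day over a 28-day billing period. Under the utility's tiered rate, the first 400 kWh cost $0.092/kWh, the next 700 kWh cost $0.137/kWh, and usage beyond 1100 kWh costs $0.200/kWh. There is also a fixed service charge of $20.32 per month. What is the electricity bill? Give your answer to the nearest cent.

Usage = 88.3 kWh/day × 28 days = 2472.4 kWh
First 400 kWh × $0.092 = $36.80
Next 700 kWh × $0.137 = $95.90
Remaining 1372.4 kWh × $0.200 = $274.48
Energy charge = $407.18; + service $20.32 = $427.50

$427.50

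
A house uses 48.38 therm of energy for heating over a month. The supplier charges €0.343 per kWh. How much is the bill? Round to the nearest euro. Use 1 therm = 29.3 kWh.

48.38 therm × (29.3 kWh/therm) = 1,418 kWh
Cost = 1,418 kWh × €0.343/kWh = €486.21 ≈ €486

€486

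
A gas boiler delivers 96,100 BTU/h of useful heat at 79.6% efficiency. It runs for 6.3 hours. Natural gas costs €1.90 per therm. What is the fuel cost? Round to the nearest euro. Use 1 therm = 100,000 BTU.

€14

Heat delivered = 96,100 BTU/h × 6.3 h = 605,430 BTU
Gas input = 605,430 / 0.796 = 760,590 BTU
= 760,590 / 100,000 = 7.606 therm
Cost = 7.606 × €1.90/therm = €14.45 ≈ €14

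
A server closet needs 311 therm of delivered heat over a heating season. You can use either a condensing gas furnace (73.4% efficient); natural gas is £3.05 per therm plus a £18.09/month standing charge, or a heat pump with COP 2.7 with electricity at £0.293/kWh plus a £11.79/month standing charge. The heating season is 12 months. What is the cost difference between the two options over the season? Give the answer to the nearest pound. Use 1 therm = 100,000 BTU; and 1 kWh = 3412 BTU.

Heat load = 311 therm × 100,000 = 31,100,000 BTU
Gas: input = 31,100,000 / 0.734 = 42,370,572 BTU = 423.7 therm → 423.7 × £3.05 = £1,292.30; + 12 × £18.09 standing = £1,509.38
Heat pump: 31,100,000 BTU / 3412 = 9,115 kWh heat; / 2.7 = 3,376 kWh in → × £0.293 = £989.13; + 12 × £11.79 standing = £1,130.61
Difference = |£1,509.38 − £1,130.61| = £378.77 ≈ £379

£379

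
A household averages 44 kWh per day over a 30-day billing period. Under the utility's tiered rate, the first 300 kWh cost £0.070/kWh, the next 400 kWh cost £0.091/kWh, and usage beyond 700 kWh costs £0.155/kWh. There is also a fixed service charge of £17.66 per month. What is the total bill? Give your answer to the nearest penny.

£171.16

Usage = 44 kWh/day × 30 days = 1320 kWh
First 300 kWh × £0.070 = £21.00
Next 400 kWh × £0.091 = £36.40
Remaining 620 kWh × £0.155 = £96.10
Energy charge = £153.50; + service £17.66 = £171.16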